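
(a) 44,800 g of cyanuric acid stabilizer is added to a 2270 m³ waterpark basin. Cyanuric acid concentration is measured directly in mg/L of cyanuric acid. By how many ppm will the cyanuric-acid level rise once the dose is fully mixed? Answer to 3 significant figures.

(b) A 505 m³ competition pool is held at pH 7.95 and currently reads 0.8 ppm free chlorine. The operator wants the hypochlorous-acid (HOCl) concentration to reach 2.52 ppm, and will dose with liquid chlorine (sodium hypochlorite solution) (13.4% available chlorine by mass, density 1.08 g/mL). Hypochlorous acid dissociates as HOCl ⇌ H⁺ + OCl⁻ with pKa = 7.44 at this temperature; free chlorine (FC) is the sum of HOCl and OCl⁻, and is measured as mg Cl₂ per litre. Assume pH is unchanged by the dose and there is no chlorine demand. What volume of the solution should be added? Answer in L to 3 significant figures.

(a) 19.7 ppm; (b) 34.5 L

(a) Volume: 2270 m³ = 2,270,000 L.
(a) Rise: 44,800 g / 2,270,000 L × 1000 = 19.74 mg/L.

(b) Volume: 505 m³ = 505,000 L.
(b) [OCl⁻]/[HOCl] = 10^(pH − pKa) = 10^(7.95 − 7.44) = 3.236; fraction as HOCl = 1/(1 + 3.236) = 0.2361.
(b) Free chlorine required for 2.52 ppm HOCl: 2.52 / 0.2361 = 10.67 ppm.
(b) FC to add: 10.67 − 0.8 = 9.875 mg/L as Cl₂.
(b) Cl₂ equivalent: 9.875 mg/L × 505,000 L = 4987 g.
(b) Product at 13.4% available Cl: 4987 / 0.134 = 37,210 g.
(b) Volume: 37,210 g ÷ 1.08 g/mL = 34,460 mL.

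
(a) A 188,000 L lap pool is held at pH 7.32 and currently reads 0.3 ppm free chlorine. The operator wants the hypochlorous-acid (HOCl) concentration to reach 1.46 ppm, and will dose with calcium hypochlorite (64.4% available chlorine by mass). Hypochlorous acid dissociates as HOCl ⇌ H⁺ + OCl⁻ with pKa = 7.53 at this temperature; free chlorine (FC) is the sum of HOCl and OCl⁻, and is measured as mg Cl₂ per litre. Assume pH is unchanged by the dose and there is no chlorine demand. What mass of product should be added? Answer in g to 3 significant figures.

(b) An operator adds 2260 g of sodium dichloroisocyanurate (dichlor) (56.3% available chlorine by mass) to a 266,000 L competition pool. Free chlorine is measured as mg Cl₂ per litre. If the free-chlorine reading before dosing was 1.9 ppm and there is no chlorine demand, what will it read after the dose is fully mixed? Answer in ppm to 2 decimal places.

(a) 601 g; (b) 6.68 ppm

(a) [OCl⁻]/[HOCl] = 10^(pH − pKa) = 10^(7.32 − 7.53) = 0.6166; fraction as HOCl = 1/(1 + 0.6166) = 0.6186.
(a) Free chlorine required for 1.46 ppm HOCl: 1.46 / 0.6186 = 2.36 ppm.
(a) FC to add: 2.36 − 0.3 = 2.06 mg/L as Cl₂.
(a) Cl₂ equivalent: 2.06 mg/L × 188,000 L = 387.3 g.
(a) Product at 64.4% available Cl: 387.3 / 0.644 = 601.4 g.

(b) Available chlorine delivered: 2260 g × 0.563 = 1272 g as Cl₂.
(b) Concentration rise: 1272 g / 266,000 L = 4.783 mg/L = 4.78 ppm.
(b) Final FC: 1.9 + 4.78 = 6.68 ppm.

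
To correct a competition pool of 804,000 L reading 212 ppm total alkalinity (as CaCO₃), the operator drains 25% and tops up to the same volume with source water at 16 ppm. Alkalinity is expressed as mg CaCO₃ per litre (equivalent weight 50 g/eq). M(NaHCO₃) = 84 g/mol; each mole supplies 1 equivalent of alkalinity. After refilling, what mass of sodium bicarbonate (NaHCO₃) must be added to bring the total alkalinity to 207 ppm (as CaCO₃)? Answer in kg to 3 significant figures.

59.4 kg

After draining 25% and refilling: 212 × 0.75 + 16 × 0.25 = 163 ppm.
Deficit to target: 207 − 163 = 44 mg/L.
As CaCO₃: 44 mg/L × 804,000 L = 35,380 g; ÷ 50 g/eq ÷ 1 = 707.5 mol NaHCO₃.
Mass: 707.5 × 84 = 59,430 g.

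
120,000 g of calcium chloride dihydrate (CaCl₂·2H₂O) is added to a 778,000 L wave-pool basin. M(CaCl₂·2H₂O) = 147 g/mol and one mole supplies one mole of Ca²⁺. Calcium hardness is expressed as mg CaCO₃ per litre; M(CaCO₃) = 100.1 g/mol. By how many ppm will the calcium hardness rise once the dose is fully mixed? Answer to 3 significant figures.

105 ppm

Moles of Ca²⁺: 120,000 g ÷ 147 g/mol = 816.3 mol.
As CaCO₃: 816.3 mol × 100.1 g/mol = 81,710 g.
Rise: 81,710 g / 778,000 L × 1000 = 105 mg/L.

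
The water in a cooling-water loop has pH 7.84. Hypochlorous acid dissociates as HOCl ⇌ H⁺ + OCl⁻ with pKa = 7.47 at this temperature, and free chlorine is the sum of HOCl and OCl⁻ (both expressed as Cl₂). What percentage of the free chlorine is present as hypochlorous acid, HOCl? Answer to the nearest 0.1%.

29.9%

[OCl⁻]/[HOCl] = 10^(pH − pKa) = 10^(7.84 − 7.47) = 10^0.37 = 2.344.
Fraction as HOCl = 1 / (1 + 2.344) = 0.299.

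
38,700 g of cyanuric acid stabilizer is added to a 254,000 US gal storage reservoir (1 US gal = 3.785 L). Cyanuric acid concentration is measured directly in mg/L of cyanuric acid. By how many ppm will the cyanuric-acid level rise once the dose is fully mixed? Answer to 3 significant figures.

40.3 ppm

Volume: 254,000 US gal × 3.785 L/gal = 961,390 L.
Rise: 38,700 g / 961,390 L × 1000 = 40.25 mg/L.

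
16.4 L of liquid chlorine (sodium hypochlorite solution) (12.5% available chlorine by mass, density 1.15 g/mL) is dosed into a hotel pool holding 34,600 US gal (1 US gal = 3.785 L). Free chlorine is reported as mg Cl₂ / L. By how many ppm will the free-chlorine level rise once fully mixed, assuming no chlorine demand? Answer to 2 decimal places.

18.00 ppm

Volume: 34,600 US gal × 3.785 L/gal = 130,961 L.
Mass of solution: 16.4 L × 1000 mL/L × 1.15 g/mL = 18,860 g.
Available chlorine delivered: 18,860 g × 0.125 = 2358 g as Cl₂.
Concentration rise: 2358 g / 130,961 L = 18 mg/L = 18.00 ppm.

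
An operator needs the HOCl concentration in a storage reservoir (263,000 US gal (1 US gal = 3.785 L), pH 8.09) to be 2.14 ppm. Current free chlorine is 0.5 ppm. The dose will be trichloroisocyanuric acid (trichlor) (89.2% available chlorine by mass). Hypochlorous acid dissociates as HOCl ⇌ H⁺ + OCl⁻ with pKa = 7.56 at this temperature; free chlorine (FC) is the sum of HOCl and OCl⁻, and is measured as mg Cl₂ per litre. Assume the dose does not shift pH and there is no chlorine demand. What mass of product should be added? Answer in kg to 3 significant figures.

Volume: 263,000 US gal × 3.785 L/gal = 995,455 L.
[OCl⁻]/[HOCl] = 10^(pH − pKa) = 10^(8.09 − 7.56) = 3.388; fraction as HOCl = 1/(1 + 3.388) = 0.2279.
Free chlorine required for 2.14 ppm HOCl: 2.14 / 0.2279 = 9.391 ppm.
FC to add: 9.391 − 0.5 = 8.891 mg/L as Cl₂.
Cl₂ equivalent: 8.891 mg/L × 995,455 L = 8851 g.
Product at 89.2% available Cl: 8851 / 0.892 = 9922 g.

9.92 kg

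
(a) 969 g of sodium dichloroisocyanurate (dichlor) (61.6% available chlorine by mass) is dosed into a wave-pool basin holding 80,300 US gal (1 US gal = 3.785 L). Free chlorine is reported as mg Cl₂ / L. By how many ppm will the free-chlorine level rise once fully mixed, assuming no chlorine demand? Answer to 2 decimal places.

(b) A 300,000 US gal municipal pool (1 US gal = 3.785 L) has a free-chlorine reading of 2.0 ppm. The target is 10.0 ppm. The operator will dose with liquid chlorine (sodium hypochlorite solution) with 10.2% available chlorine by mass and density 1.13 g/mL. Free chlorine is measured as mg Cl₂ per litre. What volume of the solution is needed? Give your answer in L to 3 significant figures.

(a) 1.96 ppm; (b) 78.8 L

(a) Volume: 80,300 US gal × 3.785 L/gal = 303,936 L.
(a) Available chlorine delivered: 969 g × 0.616 = 596.9 g as Cl₂.
(a) Concentration rise: 596.9 g / 303,936 L = 1.964 mg/L = 1.96 ppm.

(b) Volume: 300,000 US gal × 3.785 L/gal = 1,135,500 L.
(b) Chlorine deficit: 10.0 − 2.0 = 8 ppm = 8 mg/L as Cl₂.
(b) Cl₂ equivalent needed: 8 mg/L × 1,135,500 L = 9,084,000 mg = 9084 g.
(b) Product at 10.2% available chlorine: 9084 / 0.102 = 89,060 g.
(b) Volume at density 1.13 g/mL: 89,060 g ÷ 1.13 g/mL = 78,810 mL.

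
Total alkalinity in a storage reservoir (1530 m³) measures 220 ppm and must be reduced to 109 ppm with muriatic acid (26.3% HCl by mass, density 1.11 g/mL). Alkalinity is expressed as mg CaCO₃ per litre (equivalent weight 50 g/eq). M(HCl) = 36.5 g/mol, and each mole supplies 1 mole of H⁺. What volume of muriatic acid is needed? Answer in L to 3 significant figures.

Volume: 1530 m³ = 1,530,000 L.
Alkalinity to neutralize: (220 − 109) = 111 mg/L as CaCO₃ × 1,530,000 L = 169,800 g as CaCO₃.
Equivalents of H⁺ required: 169,800 ÷ 50 g/eq = 3397 eq = 3397 mol HCl.
Mass of HCl: 3397 × 36.5 = 124,000 g.
Mass of 26.3% solution: 124,000 / 0.263 = 471,400 g.
Volume: 471,400 g ÷ 1.11 g/mL = 424,700 mL.

425 L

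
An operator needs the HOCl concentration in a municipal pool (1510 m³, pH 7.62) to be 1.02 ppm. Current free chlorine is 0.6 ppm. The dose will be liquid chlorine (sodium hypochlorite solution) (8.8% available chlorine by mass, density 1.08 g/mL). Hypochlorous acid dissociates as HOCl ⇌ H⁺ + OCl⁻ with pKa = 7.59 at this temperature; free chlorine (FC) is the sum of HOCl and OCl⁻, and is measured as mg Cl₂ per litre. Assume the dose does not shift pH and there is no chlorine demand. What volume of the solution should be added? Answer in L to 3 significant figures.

24.0 L

Volume: 1510 m³ = 1,510,000 L.
[OCl⁻]/[HOCl] = 10^(pH − pKa) = 10^(7.62 − 7.59) = 1.072; fraction as HOCl = 1/(1 + 1.072) = 0.4827.
Free chlorine required for 1.02 ppm HOCl: 1.02 / 0.4827 = 2.113 ppm.
FC to add: 2.113 − 0.6 = 1.513 mg/L as Cl₂.
Cl₂ equivalent: 1.513 mg/L × 1,510,000 L = 2285 g.
Product at 8.8% available Cl: 2285 / 0.088 = 25,960 g.
Volume: 25,960 g ÷ 1.08 g/mL = 24,040 mL.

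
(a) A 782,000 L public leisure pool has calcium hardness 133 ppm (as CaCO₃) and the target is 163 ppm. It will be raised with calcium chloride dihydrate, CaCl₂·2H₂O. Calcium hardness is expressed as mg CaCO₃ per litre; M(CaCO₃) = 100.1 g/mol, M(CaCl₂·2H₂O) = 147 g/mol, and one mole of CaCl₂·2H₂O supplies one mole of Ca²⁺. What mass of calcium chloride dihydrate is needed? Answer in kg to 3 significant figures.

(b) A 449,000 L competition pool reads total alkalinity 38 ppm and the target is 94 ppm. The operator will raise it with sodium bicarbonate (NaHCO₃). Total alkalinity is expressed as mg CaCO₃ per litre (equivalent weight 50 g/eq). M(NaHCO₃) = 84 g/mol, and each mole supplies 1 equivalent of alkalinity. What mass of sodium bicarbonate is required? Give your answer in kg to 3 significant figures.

(a) Hardness to add: (163 − 133) = 30 mg/L as CaCO₃ × 782,000 L = 23,460 g as CaCO₃.
(a) Moles of Ca²⁺ (1 mol Ca²⁺ ≡ 1 mol CaCO₃): 23,460 / 100.1 g/mol = 234.4 mol.
(a) Mass of CaCl₂·2H₂O: 234.4 × 147 = 34,450 g.

(b) Alkalinity to add: (94 − 38) = 56 mg/L as CaCO₃ × 449,000 L = 25,140 g as CaCO₃.
(b) Equivalents: 25,140 g ÷ 50 g/eq = 502.9 eq.
(b) NaHCO₃ supplies 1 eq per mole → 502.9 mol.
(b) Mass: 502.9 mol × 84 g/mol = 42,240 g.

(a) 34.5 kg; (b) 42.2 kg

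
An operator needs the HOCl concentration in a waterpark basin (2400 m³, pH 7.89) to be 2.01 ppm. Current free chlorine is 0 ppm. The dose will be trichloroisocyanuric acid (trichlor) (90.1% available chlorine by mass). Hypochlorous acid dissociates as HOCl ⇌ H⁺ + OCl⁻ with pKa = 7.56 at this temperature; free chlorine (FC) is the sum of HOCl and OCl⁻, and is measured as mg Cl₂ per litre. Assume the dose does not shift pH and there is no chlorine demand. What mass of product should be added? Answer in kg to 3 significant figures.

16.8 kg

Volume: 2400 m³ = 2,400,000 L.
[OCl⁻]/[HOCl] = 10^(pH − pKa) = 10^(7.89 − 7.56) = 2.138; fraction as HOCl = 1/(1 + 2.138) = 0.3187.
Free chlorine required for 2.01 ppm HOCl: 2.01 / 0.3187 = 6.307 ppm.
FC to add: 6.307 − 0 = 6.307 mg/L as Cl₂.
Cl₂ equivalent: 6.307 mg/L × 2,400,000 L = 15,140 g.
Product at 90.1% available Cl: 15,140 / 0.901 = 16,800 g.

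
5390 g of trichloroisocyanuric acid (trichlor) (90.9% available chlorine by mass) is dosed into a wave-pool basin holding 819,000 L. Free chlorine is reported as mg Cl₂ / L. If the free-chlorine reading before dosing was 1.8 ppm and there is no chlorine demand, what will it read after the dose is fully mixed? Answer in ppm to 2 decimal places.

Available chlorine delivered: 5390 g × 0.909 = 4900 g as Cl₂.
Concentration rise: 4900 g / 819,000 L = 5.982 mg/L = 5.98 ppm.
Final FC: 1.8 + 5.98 = 7.78 ppm.

7.78 ppm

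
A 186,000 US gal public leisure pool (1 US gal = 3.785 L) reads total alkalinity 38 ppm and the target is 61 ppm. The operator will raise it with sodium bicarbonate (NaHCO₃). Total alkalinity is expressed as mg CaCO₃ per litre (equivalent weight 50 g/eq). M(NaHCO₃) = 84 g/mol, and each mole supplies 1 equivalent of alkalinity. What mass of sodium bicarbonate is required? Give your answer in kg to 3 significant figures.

27.2 kg

Volume: 186,000 US gal × 3.785 L/gal = 704,010 L.
Alkalinity to add: (61 − 38) = 23 mg/L as CaCO₃ × 704,010 L = 16,190 g as CaCO₃.
Equivalents: 16,190 g ÷ 50 g/eq = 323.8 eq.
NaHCO₃ supplies 1 eq per mole → 323.8 mol.
Mass: 323.8 mol × 84 g/mol = 27,200 g.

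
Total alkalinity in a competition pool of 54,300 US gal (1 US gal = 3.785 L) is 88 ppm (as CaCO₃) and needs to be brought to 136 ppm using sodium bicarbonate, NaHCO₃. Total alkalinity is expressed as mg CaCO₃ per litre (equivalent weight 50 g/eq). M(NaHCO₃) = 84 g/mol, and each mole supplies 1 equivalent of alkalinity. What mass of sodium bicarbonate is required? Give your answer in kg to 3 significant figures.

Volume: 54,300 US gal × 3.785 L/gal = 205,526 L.
Alkalinity to add: (136 − 88) = 48 mg/L as CaCO₃ × 205,526 L = 9865 g as CaCO₃.
Equivalents: 9865 g ÷ 50 g/eq = 197.3 eq.
NaHCO₃ supplies 1 eq per mole → 197.3 mol.
Mass: 197.3 mol × 84 g/mol = 16,570 g.

16.6 kg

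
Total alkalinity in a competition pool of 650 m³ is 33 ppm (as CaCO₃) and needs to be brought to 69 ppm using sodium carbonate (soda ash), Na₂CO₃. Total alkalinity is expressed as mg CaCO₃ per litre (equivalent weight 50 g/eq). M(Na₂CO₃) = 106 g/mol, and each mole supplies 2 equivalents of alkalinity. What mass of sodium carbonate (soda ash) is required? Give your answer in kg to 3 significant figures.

24.8 kg

Volume: 650 m³ = 650,000 L.
Alkalinity to add: (69 − 33) = 36 mg/L as CaCO₃ × 650,000 L = 23,400 g as CaCO₃.
Equivalents: 23,400 g ÷ 50 g/eq = 468 eq.
Each mole of Na₂CO₃ supplies 2 eq, so 468 / 2 = 234 mol.
Mass: 234 mol × 106 g/mol = 24,800 g.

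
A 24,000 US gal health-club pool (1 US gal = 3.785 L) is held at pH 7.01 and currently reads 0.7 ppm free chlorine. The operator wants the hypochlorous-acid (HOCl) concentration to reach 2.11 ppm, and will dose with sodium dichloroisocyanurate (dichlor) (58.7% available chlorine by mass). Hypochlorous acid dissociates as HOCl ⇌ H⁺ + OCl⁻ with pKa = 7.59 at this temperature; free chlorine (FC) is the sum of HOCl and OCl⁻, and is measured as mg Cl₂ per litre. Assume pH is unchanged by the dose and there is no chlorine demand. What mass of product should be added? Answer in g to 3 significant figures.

304 g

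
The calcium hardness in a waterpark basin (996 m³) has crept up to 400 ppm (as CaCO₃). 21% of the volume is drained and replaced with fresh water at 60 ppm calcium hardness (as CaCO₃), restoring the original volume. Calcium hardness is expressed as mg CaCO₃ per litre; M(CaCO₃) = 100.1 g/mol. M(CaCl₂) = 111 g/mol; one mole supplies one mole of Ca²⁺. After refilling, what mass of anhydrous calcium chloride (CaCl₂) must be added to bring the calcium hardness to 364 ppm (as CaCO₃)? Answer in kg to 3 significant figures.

Volume: 996 m³ = 996,000 L.
After draining 21% and refilling: 400 × 0.79 + 60 × 0.21 = 328.6 ppm.
Deficit to target: 364 − 328.6 = 35.4 mg/L.
As CaCO₃: 35.4 mg/L × 996,000 L = 35,260 g; ÷ 100.1 = 352.2 mol Ca²⁺.
Mass: 352.2 × 111 = 39,100 g.

39.1 kg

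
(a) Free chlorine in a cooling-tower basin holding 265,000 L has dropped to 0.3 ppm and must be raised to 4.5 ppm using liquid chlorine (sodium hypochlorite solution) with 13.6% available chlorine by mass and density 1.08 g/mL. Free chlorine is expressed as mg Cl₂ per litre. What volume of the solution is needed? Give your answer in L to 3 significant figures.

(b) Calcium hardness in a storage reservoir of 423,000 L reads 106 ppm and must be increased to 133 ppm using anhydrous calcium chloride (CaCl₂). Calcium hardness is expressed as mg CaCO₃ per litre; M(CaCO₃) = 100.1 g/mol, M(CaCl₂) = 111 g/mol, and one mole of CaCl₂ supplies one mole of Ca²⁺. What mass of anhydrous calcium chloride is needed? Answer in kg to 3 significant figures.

(a) 7.58 L; (b) 12.7 kg

(a) Chlorine deficit: 4.5 − 0.3 = 4.2 ppm = 4.2 mg/L as Cl₂.
(a) Cl₂ equivalent needed: 4.2 mg/L × 265,000 L = 1,113,000 mg = 1113 g.
(a) Product at 13.6% available chlorine: 1113 / 0.136 = 8184 g.
(a) Volume at density 1.08 g/mL: 8184 g ÷ 1.08 g/mL = 7578 mL.

(b) Hardness to add: (133 − 106) = 27 mg/L as CaCO₃ × 423,000 L = 11,420 g as CaCO₃.
(b) Moles of Ca²⁺ (1 mol Ca²⁺ ≡ 1 mol CaCO₃): 11,420 / 100.1 g/mol = 114.1 mol.
(b) Mass of CaCl₂: 114.1 × 111 = 12,660 g.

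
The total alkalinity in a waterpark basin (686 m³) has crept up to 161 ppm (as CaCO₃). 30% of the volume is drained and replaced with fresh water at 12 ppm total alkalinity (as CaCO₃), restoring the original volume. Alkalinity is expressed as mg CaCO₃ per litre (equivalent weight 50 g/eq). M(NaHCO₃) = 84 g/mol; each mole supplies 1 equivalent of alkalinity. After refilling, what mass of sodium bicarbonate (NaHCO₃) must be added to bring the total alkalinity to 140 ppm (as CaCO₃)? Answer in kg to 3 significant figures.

Volume: 686 m³ = 686,000 L.
After draining 30% and refilling: 161 × 0.70 + 12 × 0.30 = 116.3 ppm.
Deficit to target: 140 − 116.3 = 23.7 mg/L.
As CaCO₃: 23.7 mg/L × 686,000 L = 16,260 g; ÷ 50 g/eq ÷ 1 = 325.2 mol NaHCO₃.
Mass: 325.2 × 84 = 27,310 g.

27.3 kg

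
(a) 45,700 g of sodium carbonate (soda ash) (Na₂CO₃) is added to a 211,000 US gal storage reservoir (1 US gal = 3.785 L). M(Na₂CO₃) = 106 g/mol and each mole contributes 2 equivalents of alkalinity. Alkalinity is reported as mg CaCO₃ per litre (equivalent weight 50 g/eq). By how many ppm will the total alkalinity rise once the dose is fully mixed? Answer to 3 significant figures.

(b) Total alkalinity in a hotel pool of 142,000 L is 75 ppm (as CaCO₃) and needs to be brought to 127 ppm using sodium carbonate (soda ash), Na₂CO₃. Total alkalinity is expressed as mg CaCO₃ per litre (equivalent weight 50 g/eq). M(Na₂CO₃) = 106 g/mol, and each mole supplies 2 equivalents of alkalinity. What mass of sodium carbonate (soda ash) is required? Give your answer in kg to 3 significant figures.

(a) Volume: 211,000 US gal × 3.785 L/gal = 798,635 L.
(a) Moles of Na₂CO₃: 45,700 g ÷ 106 g/mol = 431.1 mol → 862.3 eq of alkalinity.
(a) As CaCO₃: 862.3 eq × 50 g/eq = 43,110 g.
(a) Rise: 43,110 g / 798,635 L × 1000 = 53.98 mg/L.

(b) Alkalinity to add: (127 − 75) = 52 mg/L as CaCO₃ × 142,000 L = 7384 g as CaCO₃.
(b) Equivalents: 7384 g ÷ 50 g/eq = 147.7 eq.
(b) Each mole of Na₂CO₃ supplies 2 eq, so 147.7 / 2 = 73.84 mol.
(b) Mass: 73.84 mol × 106 g/mol = 7827 g.

(a) 54.0 ppm; (b) 7.83 kg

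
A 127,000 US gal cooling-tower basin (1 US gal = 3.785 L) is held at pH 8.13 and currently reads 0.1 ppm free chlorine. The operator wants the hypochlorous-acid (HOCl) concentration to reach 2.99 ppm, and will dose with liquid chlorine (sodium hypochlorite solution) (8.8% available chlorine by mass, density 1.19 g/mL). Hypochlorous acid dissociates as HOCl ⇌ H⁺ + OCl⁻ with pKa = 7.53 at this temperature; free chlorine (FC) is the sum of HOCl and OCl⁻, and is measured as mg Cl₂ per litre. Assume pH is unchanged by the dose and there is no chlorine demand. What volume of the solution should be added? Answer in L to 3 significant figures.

Volume: 127,000 US gal × 3.785 L/gal = 480,695 L.
[OCl⁻]/[HOCl] = 10^(pH − pKa) = 10^(8.13 − 7.53) = 3.981; fraction as HOCl = 1/(1 + 3.981) = 0.2008.
Free chlorine required for 2.99 ppm HOCl: 2.99 / 0.2008 = 14.89 ppm.
FC to add: 14.89 − 0.1 = 14.79 mg/L as Cl₂.
Cl₂ equivalent: 14.79 mg/L × 480,695 L = 7111 g.
Product at 8.8% available Cl: 7111 / 0.088 = 80,810 g.
Volume: 80,810 g ÷ 1.19 g/mL = 67,910 mL.

67.9 L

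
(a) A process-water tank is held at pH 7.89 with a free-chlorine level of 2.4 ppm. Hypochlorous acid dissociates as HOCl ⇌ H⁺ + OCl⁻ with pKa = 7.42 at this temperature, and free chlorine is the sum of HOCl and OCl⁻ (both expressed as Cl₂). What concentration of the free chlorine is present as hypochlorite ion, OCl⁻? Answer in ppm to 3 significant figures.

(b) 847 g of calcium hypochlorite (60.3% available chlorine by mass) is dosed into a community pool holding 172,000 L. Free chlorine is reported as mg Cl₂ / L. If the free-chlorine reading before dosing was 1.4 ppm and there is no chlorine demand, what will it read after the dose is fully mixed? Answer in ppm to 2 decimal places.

(a) 1.79 ppm; (b) 4.37 ppm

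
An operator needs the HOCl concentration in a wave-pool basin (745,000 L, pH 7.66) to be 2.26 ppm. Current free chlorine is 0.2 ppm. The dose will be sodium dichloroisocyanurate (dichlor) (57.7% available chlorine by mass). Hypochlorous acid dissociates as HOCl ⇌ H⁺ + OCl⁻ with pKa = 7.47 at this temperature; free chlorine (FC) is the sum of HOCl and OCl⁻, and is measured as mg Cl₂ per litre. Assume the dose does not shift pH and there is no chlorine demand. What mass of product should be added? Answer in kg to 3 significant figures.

7.18 kg

[OCl⁻]/[HOCl] = 10^(pH − pKa) = 10^(7.66 − 7.47) = 1.549; fraction as HOCl = 1/(1 + 1.549) = 0.3923.
Free chlorine required for 2.26 ppm HOCl: 2.26 / 0.3923 = 5.76 ppm.
FC to add: 5.76 − 0.2 = 5.56 mg/L as Cl₂.
Cl₂ equivalent: 5.56 mg/L × 745,000 L = 4142 g.
Product at 57.7% available Cl: 4142 / 0.577 = 7179 g.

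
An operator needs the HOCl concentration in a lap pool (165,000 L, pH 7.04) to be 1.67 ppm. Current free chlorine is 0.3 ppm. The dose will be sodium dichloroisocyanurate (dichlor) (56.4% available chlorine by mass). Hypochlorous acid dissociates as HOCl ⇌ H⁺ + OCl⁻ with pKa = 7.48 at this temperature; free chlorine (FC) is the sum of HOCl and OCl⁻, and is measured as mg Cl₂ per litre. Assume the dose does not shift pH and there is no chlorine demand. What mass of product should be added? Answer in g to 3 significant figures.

578 g

[OCl⁻]/[HOCl] = 10^(pH − pKa) = 10^(7.04 − 7.48) = 0.3631; fraction as HOCl = 1/(1 + 0.3631) = 0.7336.
Free chlorine required for 1.67 ppm HOCl: 1.67 / 0.7336 = 2.276 ppm.
FC to add: 2.276 − 0.3 = 1.976 mg/L as Cl₂.
Cl₂ equivalent: 1.976 mg/L × 165,000 L = 326.1 g.
Product at 56.4% available Cl: 326.1 / 0.564 = 578.2 g.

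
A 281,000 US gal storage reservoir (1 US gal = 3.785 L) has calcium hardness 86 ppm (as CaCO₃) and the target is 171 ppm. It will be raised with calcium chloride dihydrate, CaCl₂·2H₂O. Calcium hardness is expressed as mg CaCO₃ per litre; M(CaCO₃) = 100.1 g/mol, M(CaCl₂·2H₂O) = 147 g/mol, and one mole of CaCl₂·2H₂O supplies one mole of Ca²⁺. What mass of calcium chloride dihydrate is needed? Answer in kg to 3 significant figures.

133 kg

Volume: 281,000 US gal × 3.785 L/gal = 1,063,585 L.
Hardness to add: (171 − 86) = 85 mg/L as CaCO₃ × 1,063,585 L = 90,400 g as CaCO₃.
Moles of Ca²⁺ (1 mol Ca²⁺ ≡ 1 mol CaCO₃): 90,400 / 100.1 g/mol = 903.1 mol.
Mass of CaCl₂·2H₂O: 903.1 × 147 = 132,800 g.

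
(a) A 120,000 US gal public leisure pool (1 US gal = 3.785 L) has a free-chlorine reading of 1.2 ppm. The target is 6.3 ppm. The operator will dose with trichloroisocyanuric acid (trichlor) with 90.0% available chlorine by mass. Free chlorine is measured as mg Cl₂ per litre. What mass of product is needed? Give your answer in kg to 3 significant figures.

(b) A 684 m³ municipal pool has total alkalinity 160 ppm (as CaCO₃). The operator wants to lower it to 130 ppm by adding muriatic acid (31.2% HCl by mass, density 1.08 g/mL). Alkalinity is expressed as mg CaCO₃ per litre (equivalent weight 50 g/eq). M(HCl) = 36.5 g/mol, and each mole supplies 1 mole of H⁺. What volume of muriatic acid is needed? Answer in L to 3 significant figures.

(a) 2.57 kg; (b) 44.5 L

(a) Volume: 120,000 US gal × 3.785 L/gal = 454,200 L.
(a) Chlorine deficit: 6.3 − 1.2 = 5.1 ppm = 5.1 mg/L as Cl₂.
(a) Cl₂ equivalent needed: 5.1 mg/L × 454,200 L = 2,316,000 mg = 2316 g.
(a) Product at 90.0% available chlorine: 2316 / 0.9 = 2574 g.

(b) Volume: 684 m³ = 684,000 L.
(b) Alkalinity to neutralize: (160 − 130) = 30 mg/L as CaCO₃ × 684,000 L = 20,520 g as CaCO₃.
(b) Equivalents of H⁺ required: 20,520 ÷ 50 g/eq = 410.4 eq = 410.4 mol HCl.
(b) Mass of HCl: 410.4 × 36.5 = 14,980 g.
(b) Mass of 31.2% solution: 14,980 / 0.312 = 48,010 g.
(b) Volume: 48,010 g ÷ 1.08 g/mL = 44,460 mL.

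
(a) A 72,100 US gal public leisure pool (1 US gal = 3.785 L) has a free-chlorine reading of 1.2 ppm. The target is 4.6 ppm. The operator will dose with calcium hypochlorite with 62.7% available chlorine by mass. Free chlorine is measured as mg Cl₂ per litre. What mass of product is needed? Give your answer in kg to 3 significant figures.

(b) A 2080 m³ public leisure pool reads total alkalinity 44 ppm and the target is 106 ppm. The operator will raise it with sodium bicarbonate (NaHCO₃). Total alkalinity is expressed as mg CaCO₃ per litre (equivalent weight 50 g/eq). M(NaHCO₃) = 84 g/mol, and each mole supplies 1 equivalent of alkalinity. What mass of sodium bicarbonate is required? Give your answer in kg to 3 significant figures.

(a) 1.48 kg; (b) 217 kg

(a) Volume: 72,100 US gal × 3.785 L/gal = 272,898 L.
(a) Chlorine deficit: 4.6 − 1.2 = 3.4 ppm = 3.4 mg/L as Cl₂.
(a) Cl₂ equivalent needed: 3.4 mg/L × 272,898 L = 927,900 mg = 927.9 g.
(a) Product at 62.7% available chlorine: 927.9 / 0.627 = 1480 g.

(b) Volume: 2080 m³ = 2,080,000 L.
(b) Alkalinity to add: (106 − 44) = 62 mg/L as CaCO₃ × 2,080,000 L = 129,000 g as CaCO₃.
(b) Equivalents: 129,000 g ÷ 50 g/eq = 2579 eq.
(b) NaHCO₃ supplies 1 eq per mole → 2579 mol.
(b) Mass: 2579 mol × 84 g/mol = 216,700 g.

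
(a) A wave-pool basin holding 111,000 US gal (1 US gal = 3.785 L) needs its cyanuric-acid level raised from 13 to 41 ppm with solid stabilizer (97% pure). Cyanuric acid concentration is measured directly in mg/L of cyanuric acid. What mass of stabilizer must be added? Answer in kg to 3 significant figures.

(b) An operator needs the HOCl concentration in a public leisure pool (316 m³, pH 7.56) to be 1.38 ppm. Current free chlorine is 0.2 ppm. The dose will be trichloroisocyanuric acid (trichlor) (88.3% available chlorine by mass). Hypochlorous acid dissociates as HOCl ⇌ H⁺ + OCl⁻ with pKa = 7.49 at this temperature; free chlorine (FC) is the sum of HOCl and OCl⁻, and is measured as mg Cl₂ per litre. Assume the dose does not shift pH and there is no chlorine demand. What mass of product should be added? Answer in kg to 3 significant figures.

(a) 12.1 kg; (b) 1.00 kg

(a) Volume: 111,000 US gal × 3.785 L/gal = 420,135 L.
(a) CYA to add: (41 − 13) = 28 mg/L × 420,135 L = 11,760 g cyanuric acid.
(a) At 97% purity: 11,760 / 0.97 = 12,130 g product.

(b) Volume: 316 m³ = 316,000 L.
(b) [OCl⁻]/[HOCl] = 10^(pH − pKa) = 10^(7.56 − 7.49) = 1.175; fraction as HOCl = 1/(1 + 1.175) = 0.4598.
(b) Free chlorine required for 1.38 ppm HOCl: 1.38 / 0.4598 = 3.001 ppm.
(b) FC to add: 3.001 − 0.2 = 2.801 mg/L as Cl₂.
(b) Cl₂ equivalent: 2.801 mg/L × 316,000 L = 885.2 g.
(b) Product at 88.3% available Cl: 885.2 / 0.883 = 1003 g.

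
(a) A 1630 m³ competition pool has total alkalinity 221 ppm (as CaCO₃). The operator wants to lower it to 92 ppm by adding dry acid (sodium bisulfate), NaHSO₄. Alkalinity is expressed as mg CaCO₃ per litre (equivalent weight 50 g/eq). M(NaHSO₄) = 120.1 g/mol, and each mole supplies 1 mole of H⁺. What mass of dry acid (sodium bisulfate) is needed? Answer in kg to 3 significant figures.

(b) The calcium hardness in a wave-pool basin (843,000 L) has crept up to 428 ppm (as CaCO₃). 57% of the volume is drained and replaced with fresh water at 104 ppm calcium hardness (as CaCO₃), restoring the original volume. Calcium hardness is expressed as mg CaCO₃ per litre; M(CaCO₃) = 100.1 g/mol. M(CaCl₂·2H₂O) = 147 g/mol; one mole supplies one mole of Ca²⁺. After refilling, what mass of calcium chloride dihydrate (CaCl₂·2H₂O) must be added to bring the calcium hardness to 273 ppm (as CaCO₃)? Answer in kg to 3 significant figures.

(a) 505 kg; (b) 36.7 kg

(a) Volume: 1630 m³ = 1,630,000 L.
(a) Alkalinity to neutralize: (221 − 92) = 129 mg/L as CaCO₃ × 1,630,000 L = 210,300 g as CaCO₃.
(a) Equivalents of H⁺ required: 210,300 ÷ 50 g/eq = 4205 eq = 4205 mol NaHSO₄.
(a) Mass of NaHSO₄: 4205 × 120.1 = 505,100 g.

(b) After draining 57% and refilling: 428 × 0.43 + 104 × 0.57 = 243.32 ppm.
(b) Deficit to target: 273 − 243.32 = 29.68 mg/L.
(b) As CaCO₃: 29.68 mg/L × 843,000 L = 25,020 g; ÷ 100.1 = 250 mol Ca²⁺.
(b) Mass: 250 × 147 = 36,740 g.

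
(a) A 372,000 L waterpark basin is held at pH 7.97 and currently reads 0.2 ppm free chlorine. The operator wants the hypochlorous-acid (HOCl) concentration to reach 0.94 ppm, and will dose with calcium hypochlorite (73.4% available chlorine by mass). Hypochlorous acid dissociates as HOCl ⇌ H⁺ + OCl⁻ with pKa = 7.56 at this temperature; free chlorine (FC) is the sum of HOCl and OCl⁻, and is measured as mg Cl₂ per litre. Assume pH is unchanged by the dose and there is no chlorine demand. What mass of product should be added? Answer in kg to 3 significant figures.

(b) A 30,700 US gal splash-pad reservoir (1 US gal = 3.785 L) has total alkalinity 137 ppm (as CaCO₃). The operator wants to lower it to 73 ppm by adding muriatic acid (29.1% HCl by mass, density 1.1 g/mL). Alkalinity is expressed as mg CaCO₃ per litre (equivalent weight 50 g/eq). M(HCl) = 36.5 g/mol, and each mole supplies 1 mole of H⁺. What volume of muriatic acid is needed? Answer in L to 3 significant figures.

(a) [OCl⁻]/[HOCl] = 10^(pH − pKa) = 10^(7.97 − 7.56) = 2.57; fraction as HOCl = 1/(1 + 2.57) = 0.2801.
(a) Free chlorine required for 0.94 ppm HOCl: 0.94 / 0.2801 = 3.356 ppm.
(a) FC to add: 3.356 − 0.2 = 3.156 mg/L as Cl₂.
(a) Cl₂ equivalent: 3.156 mg/L × 372,000 L = 1174 g.
(a) Product at 73.4% available Cl: 1174 / 0.734 = 1600 g.

(b) Volume: 30,700 US gal × 3.785 L/gal = 116,200 L.
(b) Alkalinity to neutralize: (137 − 73) = 64 mg/L as CaCO₃ × 116,200 L = 7437 g as CaCO₃.
(b) Equivalents of H⁺ required: 7437 ÷ 50 g/eq = 148.7 eq = 148.7 mol HCl.
(b) Mass of HCl: 148.7 × 36.5 = 5429 g.
(b) Mass of 29.1% solution: 5429 / 0.291 = 18,660 g.
(b) Volume: 18,660 g ÷ 1.1 g/mL = 16,960 mL.

(a) 1.60 kg; (b) 17.0 L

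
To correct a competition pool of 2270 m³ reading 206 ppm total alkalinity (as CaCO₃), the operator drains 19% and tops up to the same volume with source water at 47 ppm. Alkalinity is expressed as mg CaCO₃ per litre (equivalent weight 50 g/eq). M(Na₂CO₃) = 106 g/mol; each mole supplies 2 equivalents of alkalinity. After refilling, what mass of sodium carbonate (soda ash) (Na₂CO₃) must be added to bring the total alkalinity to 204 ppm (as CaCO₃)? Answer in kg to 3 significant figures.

67.9 kg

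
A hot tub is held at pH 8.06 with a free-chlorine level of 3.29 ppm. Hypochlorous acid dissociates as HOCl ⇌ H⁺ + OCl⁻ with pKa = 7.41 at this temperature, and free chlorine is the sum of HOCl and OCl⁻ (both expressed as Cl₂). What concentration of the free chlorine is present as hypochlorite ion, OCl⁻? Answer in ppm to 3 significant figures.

[OCl⁻]/[HOCl] = 10^(pH − pKa) = 10^(8.06 − 7.41) = 10^0.65 = 4.467.
Fraction as HOCl = 1 / (1 + 4.467) = 0.1829.
OCl⁻ = (1 − 0.1829) × 3.29 ppm = 2.688 ppm.

2.69 ppm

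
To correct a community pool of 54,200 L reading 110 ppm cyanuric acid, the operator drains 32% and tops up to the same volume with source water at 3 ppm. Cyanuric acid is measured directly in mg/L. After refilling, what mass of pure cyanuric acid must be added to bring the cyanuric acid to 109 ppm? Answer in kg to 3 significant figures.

1.80 kg

After draining 32% and refilling: 110 × 0.68 + 3 × 0.32 = 75.76 ppm.
Deficit to target: 109 − 75.76 = 33.24 mg/L.
Mass: 33.24 mg/L × 54,200 L = 1802 g cyanuric acid.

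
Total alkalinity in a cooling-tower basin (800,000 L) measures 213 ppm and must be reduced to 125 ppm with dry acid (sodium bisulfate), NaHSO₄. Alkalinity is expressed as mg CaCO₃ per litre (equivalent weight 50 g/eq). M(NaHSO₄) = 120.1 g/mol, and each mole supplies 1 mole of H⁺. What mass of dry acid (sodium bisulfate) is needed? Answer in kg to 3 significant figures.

169 kg

Alkalinity to neutralize: (213 − 125) = 88 mg/L as CaCO₃ × 800,000 L = 70,400 g as CaCO₃.
Equivalents of H⁺ required: 70,400 ÷ 50 g/eq = 1408 eq = 1408 mol NaHSO₄.
Mass of NaHSO₄: 1408 × 120.1 = 169,100 g.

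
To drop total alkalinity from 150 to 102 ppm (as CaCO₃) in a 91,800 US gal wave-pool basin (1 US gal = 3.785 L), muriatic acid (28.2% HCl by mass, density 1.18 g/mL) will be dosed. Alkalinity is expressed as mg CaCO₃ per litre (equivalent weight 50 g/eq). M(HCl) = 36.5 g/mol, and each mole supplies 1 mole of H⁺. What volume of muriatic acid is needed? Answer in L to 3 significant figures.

Volume: 91,800 US gal × 3.785 L/gal = 347,463 L.
Alkalinity to neutralize: (150 − 102) = 48 mg/L as CaCO₃ × 347,463 L = 16,680 g as CaCO₃.
Equivalents of H⁺ required: 16,680 ÷ 50 g/eq = 333.6 eq = 333.6 mol HCl.
Mass of HCl: 333.6 × 36.5 = 12,180 g.
Mass of 28.2% solution: 12,180 / 0.282 = 43,170 g.
Volume: 43,170 g ÷ 1.18 g/mL = 36,590 mL.

36.6 L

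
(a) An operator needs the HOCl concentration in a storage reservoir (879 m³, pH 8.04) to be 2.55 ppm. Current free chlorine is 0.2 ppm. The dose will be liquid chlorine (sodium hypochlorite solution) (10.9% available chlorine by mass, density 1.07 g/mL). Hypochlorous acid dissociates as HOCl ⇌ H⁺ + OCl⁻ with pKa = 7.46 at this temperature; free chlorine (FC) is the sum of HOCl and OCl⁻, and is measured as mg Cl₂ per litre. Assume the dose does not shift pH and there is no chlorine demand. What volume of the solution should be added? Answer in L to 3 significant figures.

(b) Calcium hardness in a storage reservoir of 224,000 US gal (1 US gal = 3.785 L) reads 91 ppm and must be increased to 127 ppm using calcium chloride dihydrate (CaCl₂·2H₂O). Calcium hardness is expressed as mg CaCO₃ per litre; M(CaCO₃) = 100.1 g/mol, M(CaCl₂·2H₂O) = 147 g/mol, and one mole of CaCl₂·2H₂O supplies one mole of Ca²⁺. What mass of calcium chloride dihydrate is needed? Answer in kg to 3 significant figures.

(a) Volume: 879 m³ = 879,000 L.
(a) [OCl⁻]/[HOCl] = 10^(pH − pKa) = 10^(8.04 − 7.46) = 3.802; fraction as HOCl = 1/(1 + 3.802) = 0.2083.
(a) Free chlorine required for 2.55 ppm HOCl: 2.55 / 0.2083 = 12.24 ppm.
(a) FC to add: 12.24 − 0.2 = 12.04 mg/L as Cl₂.
(a) Cl₂ equivalent: 12.04 mg/L × 879,000 L = 10,590 g.
(a) Product at 10.9% available Cl: 10,590 / 0.109 = 97,130 g.
(a) Volume: 97,130 g ÷ 1.07 g/mL = 90,780 mL.

(b) Volume: 224,000 US gal × 3.785 L/gal = 847,840 L.
(b) Hardness to add: (127 − 91) = 36 mg/L as CaCO₃ × 847,840 L = 30,520 g as CaCO₃.
(b) Moles of Ca²⁺ (1 mol Ca²⁺ ≡ 1 mol CaCO₃): 30,520 / 100.1 g/mol = 304.9 mol.
(b) Mass of CaCl₂·2H₂O: 304.9 × 147 = 44,820 g.

(a) 90.8 L; (b) 44.8 kg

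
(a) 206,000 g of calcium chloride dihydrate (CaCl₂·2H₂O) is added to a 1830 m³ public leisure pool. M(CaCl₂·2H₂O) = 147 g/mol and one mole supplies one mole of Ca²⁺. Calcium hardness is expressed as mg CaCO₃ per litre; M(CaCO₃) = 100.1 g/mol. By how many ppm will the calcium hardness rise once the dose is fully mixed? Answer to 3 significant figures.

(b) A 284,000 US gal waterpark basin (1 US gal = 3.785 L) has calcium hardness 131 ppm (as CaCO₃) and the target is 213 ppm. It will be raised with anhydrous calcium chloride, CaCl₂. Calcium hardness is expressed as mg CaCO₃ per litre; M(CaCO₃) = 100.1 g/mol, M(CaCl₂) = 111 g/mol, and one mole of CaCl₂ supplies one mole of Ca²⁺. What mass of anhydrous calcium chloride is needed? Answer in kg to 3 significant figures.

(a) Volume: 1830 m³ = 1,830,000 L.
(a) Moles of Ca²⁺: 206,000 g ÷ 147 g/mol = 1401 mol.
(a) As CaCO₃: 1401 mol × 100.1 g/mol = 140,300 g.
(a) Rise: 140,300 g / 1,830,000 L × 1000 = 76.65 mg/L.

(b) Volume: 284,000 US gal × 3.785 L/gal = 1,074,940 L.
(b) Hardness to add: (213 − 131) = 82 mg/L as CaCO₃ × 1,074,940 L = 88,150 g as CaCO₃.
(b) Moles of Ca²⁺ (1 mol Ca²⁺ ≡ 1 mol CaCO₃): 88,150 / 100.1 g/mol = 880.6 mol.
(b) Mass of CaCl₂: 880.6 × 111 = 97,740 g.

(a) 76.7 ppm; (b) 97.7 kg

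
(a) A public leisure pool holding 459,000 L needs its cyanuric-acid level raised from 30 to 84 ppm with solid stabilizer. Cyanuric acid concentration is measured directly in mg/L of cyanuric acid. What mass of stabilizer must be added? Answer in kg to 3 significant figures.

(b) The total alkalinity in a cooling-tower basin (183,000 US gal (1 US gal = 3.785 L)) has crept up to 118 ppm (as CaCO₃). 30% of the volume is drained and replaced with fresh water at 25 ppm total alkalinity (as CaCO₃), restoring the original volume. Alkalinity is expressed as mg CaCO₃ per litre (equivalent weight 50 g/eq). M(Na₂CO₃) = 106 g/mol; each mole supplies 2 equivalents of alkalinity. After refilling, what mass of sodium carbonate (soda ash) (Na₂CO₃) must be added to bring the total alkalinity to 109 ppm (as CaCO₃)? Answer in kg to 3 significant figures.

(a) CYA to add: (84 − 30) = 54 mg/L × 459,000 L = 24,790 g cyanuric acid.

(b) Volume: 183,000 US gal × 3.785 L/gal = 692,655 L.
(b) After draining 30% and refilling: 118 × 0.70 + 25 × 0.30 = 90.1 ppm.
(b) Deficit to target: 109 − 90.1 = 18.9 mg/L.
(b) As CaCO₃: 18.9 mg/L × 692,655 L = 13,090 g; ÷ 50 g/eq ÷ 2 = 130.9 mol Na₂CO₃.
(b) Mass: 130.9 × 106 = 13,880 g.

(a) 24.8 kg; (b) 13.9 kg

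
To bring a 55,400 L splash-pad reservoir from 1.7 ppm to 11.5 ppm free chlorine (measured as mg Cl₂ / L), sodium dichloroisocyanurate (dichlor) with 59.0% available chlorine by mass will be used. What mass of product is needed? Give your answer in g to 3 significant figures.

Chlorine deficit: 11.5 − 1.7 = 9.8 ppm = 9.8 mg/L as Cl₂.
Cl₂ equivalent needed: 9.8 mg/L × 55,400 L = 542,900 mg = 542.9 g.
Product at 59.0% available chlorine: 542.9 / 0.59 = 920.2 g.

920 g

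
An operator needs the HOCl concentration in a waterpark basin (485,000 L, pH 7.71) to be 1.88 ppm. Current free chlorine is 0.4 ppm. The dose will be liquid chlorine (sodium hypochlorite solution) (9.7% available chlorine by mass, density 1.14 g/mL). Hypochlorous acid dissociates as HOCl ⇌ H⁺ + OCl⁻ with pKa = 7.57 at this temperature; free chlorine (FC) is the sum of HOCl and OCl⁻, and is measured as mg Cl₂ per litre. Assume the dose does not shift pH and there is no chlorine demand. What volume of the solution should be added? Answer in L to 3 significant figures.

[OCl⁻]/[HOCl] = 10^(pH − pKa) = 10^(7.71 − 7.57) = 1.38; fraction as HOCl = 1/(1 + 1.38) = 0.4201.
Free chlorine required for 1.88 ppm HOCl: 1.88 / 0.4201 = 4.475 ppm.
FC to add: 4.475 − 0.4 = 4.075 mg/L as Cl₂.
Cl₂ equivalent: 4.075 mg/L × 485,000 L = 1976 g.
Product at 9.7% available Cl: 1976 / 0.097 = 20,380 g.
Volume: 20,380 g ÷ 1.14 g/mL = 17,870 mL.

17.9 L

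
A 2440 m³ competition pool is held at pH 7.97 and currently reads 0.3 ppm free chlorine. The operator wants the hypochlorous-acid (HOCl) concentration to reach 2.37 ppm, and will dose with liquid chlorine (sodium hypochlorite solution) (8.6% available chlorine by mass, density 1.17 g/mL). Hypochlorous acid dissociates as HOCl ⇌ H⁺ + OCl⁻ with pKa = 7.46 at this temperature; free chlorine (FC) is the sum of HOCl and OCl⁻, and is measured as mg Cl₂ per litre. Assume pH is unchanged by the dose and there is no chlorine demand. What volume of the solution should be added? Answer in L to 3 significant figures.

Volume: 2440 m³ = 2,440,000 L.
[OCl⁻]/[HOCl] = 10^(pH − pKa) = 10^(7.97 − 7.46) = 3.236; fraction as HOCl = 1/(1 + 3.236) = 0.2361.
Free chlorine required for 2.37 ppm HOCl: 2.37 / 0.2361 = 10.04 ppm.
FC to add: 10.04 − 0.3 = 9.739 mg/L as Cl₂.
Cl₂ equivalent: 9.739 mg/L × 2,440,000 L = 23,760 g.
Product at 8.6% available Cl: 23,760 / 0.086 = 276,300 g.
Volume: 276,300 g ÷ 1.17 g/mL = 236,200 mL.

236 L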